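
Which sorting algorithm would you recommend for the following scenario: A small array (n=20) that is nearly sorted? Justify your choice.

Best choice: Insertion sort
Reason: Insertion sort is O(n) for nearly sorted arrays and has low overhead


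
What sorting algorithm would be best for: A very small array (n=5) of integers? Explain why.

Best choice: Insertion sort
Reason: For tiny inputs the O(n^2) overhead is negligible and insertion sort has minimal constant factors


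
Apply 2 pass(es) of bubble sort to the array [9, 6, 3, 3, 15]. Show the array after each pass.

After pass 1: [6, 3, 3, 9, 15] (3 swaps)
After pass 2: [3, 3, 6, 9, 15] (2 swaps)
Total swaps: 5


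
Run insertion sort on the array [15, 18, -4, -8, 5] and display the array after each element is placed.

First element 15 is already 'sorted'
Insert 18: shifted 0 elements -> [15, 18, -4, -8, 5]
Insert -4: shifted 2 elements -> [-4, 15, 18, -8, 5]
Insert -8: shifted 3 elements -> [-8, -4, 15, 18, 5]
Insert 5: shifted 2 elements -> [-8, -4, 5, 15, 18]


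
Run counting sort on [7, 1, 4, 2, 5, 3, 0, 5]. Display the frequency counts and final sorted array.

Count array: [1, 1, 1, 1, 1, 2, 0, 1]
(count[i] = number of elements equal to i)
Cumulative count: [1, 2, 3, 4, 5, 7, 7, 8]
Sorted: [0, 1, 2, 3, 4, 5, 5, 7]


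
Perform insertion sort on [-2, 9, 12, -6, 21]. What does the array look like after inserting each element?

First element -2 is already 'sorted'
Insert 9: shifted 0 elements -> [-2, 9, 12, -6, 21]
Insert 12: shifted 0 elements -> [-2, 9, 12, -6, 21]
Insert -6: shifted 3 elements -> [-6, -2, 9, 12, 21]
Insert 21: shifted 0 elements -> [-6, -2, 9, 12, 21]


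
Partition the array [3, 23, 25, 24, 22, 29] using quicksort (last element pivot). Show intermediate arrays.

Partition 1: pivot=29 at index 5 -> [3, 23, 25, 24, 22, 29]
Partition 2: pivot=22 at index 1 -> [3, 22, 25, 24, 23, 29]
Partition 3: pivot=23 at index 2 -> [3, 22, 23, 24, 25, 29]
Partition 4: pivot=25 at index 4 -> [3, 22, 23, 24, 25, 29]


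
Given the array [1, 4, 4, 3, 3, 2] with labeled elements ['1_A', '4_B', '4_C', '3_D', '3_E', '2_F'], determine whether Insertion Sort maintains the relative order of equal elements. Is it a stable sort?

Trace Insertion Sort on the labeled array (the key is the number; the letter only tracks identity):
  Insert 4_B at index 1: [1_A, 4_B, 4_C, 3_D, 3_E, 2_F]
  Insert 4_C at index 2: [1_A, 4_B, 4_C, 3_D, 3_E, 2_F]
  Insert 3_D at index 1: [1_A, 3_D, 4_B, 4_C, 3_E, 2_F]
  Insert 3_E at index 2: [1_A, 3_D, 3_E, 4_B, 4_C, 2_F]
  Insert 2_F at index 1: [1_A, 2_F, 3_D, 3_E, 4_B, 4_C]
Final order: [1_A, 2_F, 3_D, 3_E, 4_B, 4_C]
Equal keys:
  value 3: originally 3_D, 3_E; after sorting 3_D, 3_E -> order preserved
  value 4: originally 4_B, 4_C; after sorting 4_B, 4_C -> order preserved
All equal keys kept their original relative order. Insertion Sort is stable: elements are shifted only while they are strictly greater than the key, so a key is inserted after any equal elements already placed.
Answer: Stable


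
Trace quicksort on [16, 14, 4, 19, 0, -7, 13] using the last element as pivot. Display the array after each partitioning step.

Partition 1: pivot=13 at index 3 -> [4, 0, -7, 13, 14, 16, 19]
Partition 2: pivot=-7 at index 0 -> [-7, 0, 4, 13, 14, 16, 19]
Partition 3: pivot=4 at index 2 -> [-7, 0, 4, 13, 14, 16, 19]
Partition 4: pivot=19 at index 6 -> [-7, 0, 4, 13, 14, 16, 19]
Partition 5: pivot=16 at index 5 -> [-7, 0, 4, 13, 14, 16, 19]


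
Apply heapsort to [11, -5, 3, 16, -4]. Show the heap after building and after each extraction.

Build heap: [16, 11, 3, -5, -4]
Extract 16: [11, -4, 3, -5, 16]
Extract 11: [3, -4, -5, 11, 16]
Extract 3: [-4, -5, 3, 11, 16]
Extract -4: [-5, -4, 3, 11, 16]


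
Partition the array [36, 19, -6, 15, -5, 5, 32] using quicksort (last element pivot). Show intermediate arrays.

Partition 1: pivot=32 at index 5 -> [19, -6, 15, -5, 5, 32, 36]
Partition 2: pivot=5 at index 2 -> [-6, -5, 5, 19, 15, 32, 36]
Partition 3: pivot=-5 at index 1 -> [-6, -5, 5, 19, 15, 32, 36]
Partition 4: pivot=15 at index 3 -> [-6, -5, 5, 15, 19, 32, 36]


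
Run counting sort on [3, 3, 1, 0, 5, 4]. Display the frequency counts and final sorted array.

Count array: [1, 1, 0, 2, 1, 1]
(count[i] = number of elements equal to i)
Cumulative count: [1, 2, 2, 4, 5, 6]
Sorted: [0, 1, 3, 3, 4, 5]


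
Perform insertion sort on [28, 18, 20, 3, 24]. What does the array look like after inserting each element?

First element 28 is already 'sorted'
Insert 18: shifted 1 elements -> [18, 28, 20, 3, 24]
Insert 20: shifted 1 elements -> [18, 20, 28, 3, 24]
Insert 3: shifted 3 elements -> [3, 18, 20, 28, 24]
Insert 24: shifted 1 elements -> [3, 18, 20, 24, 28]


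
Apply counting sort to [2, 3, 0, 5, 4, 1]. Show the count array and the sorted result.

Count array: [1, 1, 1, 1, 1, 1]
(count[i] = number of elements equal to i)
Cumulative count: [1, 2, 3, 4, 5, 6]
Sorted: [0, 1, 2, 3, 4, 5]


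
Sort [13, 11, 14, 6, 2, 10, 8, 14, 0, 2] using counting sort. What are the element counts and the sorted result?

Count array: [1, 0, 2, 0, 0, 0, 1, 0, 1, 0, 1, 1, 0, 1, 2]
(count[i] = number of elements equal to i)
Cumulative count: [1, 1, 3, 3, 3, 3, 4, 4, 5, 5, 6, 7, 7, 8, 10]
Sorted: [0, 2, 2, 6, 8, 10, 11, 13, 14, 14]


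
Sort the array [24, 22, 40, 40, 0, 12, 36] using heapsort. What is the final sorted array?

Build heap: [40, 24, 40, 22, 0, 12, 36]
Extract 40: [40, 24, 36, 22, 0, 12, 40]
Extract 40: [36, 24, 12, 22, 0, 40, 40]
Extract 36: [24, 22, 12, 0, 36, 40, 40]
Extract 24: [22, 0, 12, 24, 36, 40, 40]
Extract 22: [12, 0, 22, 24, 36, 40, 40]
Extract 12: [0, 12, 22, 24, 36, 40, 40]


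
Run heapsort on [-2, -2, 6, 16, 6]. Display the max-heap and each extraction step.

Build heap: [16, 6, 6, -2, -2]
Extract 16: [6, -2, 6, -2, 16]
Extract 6: [6, -2, -2, 6, 16]
Extract 6: [-2, -2, 6, 6, 16]
Extract -2: [-2, -2, 6, 6, 16]


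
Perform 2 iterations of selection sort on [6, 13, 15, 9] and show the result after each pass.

Pass 1: Select minimum 6 at index 0, swap -> [6, 13, 15, 9]
Pass 2: Select minimum 9 at index 3, swap -> [6, 9, 15, 13]


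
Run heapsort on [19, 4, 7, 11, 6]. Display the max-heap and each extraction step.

Build heap: [19, 11, 7, 4, 6]
Extract 19: [11, 6, 7, 4, 19]
Extract 11: [7, 6, 4, 11, 19]
Extract 7: [6, 4, 7, 11, 19]
Extract 6: [4, 6, 7, 11, 19]


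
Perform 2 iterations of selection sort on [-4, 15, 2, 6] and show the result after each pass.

Pass 1: Select minimum -4 at index 0, swap -> [-4, 15, 2, 6]
Pass 2: Select minimum 2 at index 2, swap -> [-4, 2, 15, 6]


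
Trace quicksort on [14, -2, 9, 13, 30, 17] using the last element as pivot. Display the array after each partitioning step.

Partition 1: pivot=17 at index 4 -> [14, -2, 9, 13, 17, 30]
Partition 2: pivot=13 at index 2 -> [-2, 9, 13, 14, 17, 30]
Partition 3: pivot=9 at index 1 -> [-2, 9, 13, 14, 17, 30]


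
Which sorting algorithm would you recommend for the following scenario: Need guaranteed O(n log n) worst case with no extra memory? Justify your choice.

Best choice: Heapsort
Reason: Heapsort is O(n log n) worst case and sorts in-place; quicksort can degrade to O(n^2)


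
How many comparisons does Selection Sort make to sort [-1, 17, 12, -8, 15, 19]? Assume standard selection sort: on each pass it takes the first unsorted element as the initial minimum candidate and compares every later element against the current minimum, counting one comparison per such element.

Pass 1: scan indices 1..5 for the minimum = 5 comparison(s); min is -8, place at index 0 -> [-8, 17, 12, -1, 15, 19]
Pass 2: scan indices 2..5 for the minimum = 4 comparison(s); min is -1, place at index 1 -> [-8, -1, 12, 17, 15, 19]
Pass 3: scan indices 3..5 for the minimum = 3 comparison(s); min is 12, place at index 2 -> [-8, -1, 12, 17, 15, 19]
Pass 4: scan indices 4..5 for the minimum = 2 comparison(s); min is 15, place at index 3 -> [-8, -1, 12, 15, 17, 19]
Pass 5: scan indices 5..5 for the minimum = 1 comparison(s); min is 17, place at index 4 -> [-8, -1, 12, 15, 17, 19]
Selection sort always scans the whole unsorted suffix, so the count is (n-1) + (n-2) + ... + 1 = n(n-1)/2 = 6*5/2 = 15 regardless of the input order.
Total comparisons: 5 + 4 + 3 + 2 + 1 = 15


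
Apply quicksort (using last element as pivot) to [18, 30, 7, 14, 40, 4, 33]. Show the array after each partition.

Partition 1: pivot=33 at index 5 -> [18, 30, 7, 14, 4, 33, 40]
Partition 2: pivot=4 at index 0 -> [4, 30, 7, 14, 18, 33, 40]
Partition 3: pivot=18 at index 3 -> [4, 7, 14, 18, 30, 33, 40]
Partition 4: pivot=14 at index 2 -> [4, 7, 14, 18, 30, 33, 40]


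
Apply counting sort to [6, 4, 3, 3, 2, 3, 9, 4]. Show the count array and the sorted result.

Count array: [0, 0, 1, 3, 2, 0, 1, 0, 0, 1]
(count[i] = number of elements equal to i)
Cumulative count: [0, 0, 1, 4, 6, 6, 7, 7, 7, 8]
Sorted: [2, 3, 3, 3, 4, 4, 6, 9]


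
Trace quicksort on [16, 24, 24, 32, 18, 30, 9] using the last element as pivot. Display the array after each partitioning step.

Partition 1: pivot=9 at index 0 -> [9, 24, 24, 32, 18, 30, 16]
Partition 2: pivot=16 at index 1 -> [9, 16, 24, 32, 18, 30, 24]
Partition 3: pivot=24 at index 4 -> [9, 16, 24, 18, 24, 30, 32]
Partition 4: pivot=18 at index 2 -> [9, 16, 18, 24, 24, 30, 32]
Partition 5: pivot=32 at index 6 -> [9, 16, 18, 24, 24, 30, 32]


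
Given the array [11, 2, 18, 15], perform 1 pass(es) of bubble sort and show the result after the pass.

After pass 1: [2, 11, 15, 18] (2 swaps)
Total swaps: 2


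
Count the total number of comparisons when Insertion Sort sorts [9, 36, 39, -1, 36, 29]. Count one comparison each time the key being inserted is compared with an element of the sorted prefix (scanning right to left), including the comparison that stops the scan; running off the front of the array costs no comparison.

Insert 36: 9 <= 36 (stop) = 1 comparison(s) -> [9, 36, 39, -1, 36, 29]
Insert 39: 36 <= 39 (stop) = 1 comparison(s) -> [9, 36, 39, -1, 36, 29]
Insert -1: 39 > -1 (shift), 36 > -1 (shift), 9 > -1 (shift), reached front = 3 comparison(s) -> [-1, 9, 36, 39, 36, 29]
Insert 36: 39 > 36 (shift), 36 <= 36 (stop) = 2 comparison(s) -> [-1, 9, 36, 36, 39, 29]
Insert 29: 39 > 29 (shift), 36 > 29 (shift), 36 > 29 (shift), 9 <= 29 (stop) = 4 comparison(s) -> [-1, 9, 29, 36, 36, 39]
Total comparisons: 1 + 1 + 3 + 2 + 4 = 11


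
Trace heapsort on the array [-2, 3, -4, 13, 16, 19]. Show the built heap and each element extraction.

Build heap: [19, 16, -2, 13, 3, -4]
Extract 19: [16, 13, -2, -4, 3, 19]
Extract 16: [13, 3, -2, -4, 16, 19]
Extract 13: [3, -4, -2, 13, 16, 19]
Extract 3: [-2, -4, 3, 13, 16, 19]
Extract -2: [-4, -2, 3, 13, 16, 19]


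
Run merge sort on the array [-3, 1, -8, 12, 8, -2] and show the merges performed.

Divide and conquer:
  Merge [1] + [-8] -> [-8, 1]
  Merge [-3] + [-8, 1] -> [-8, -3, 1]
  Merge [8] + [-2] -> [-2, 8]
  Merge [12] + [-2, 8] -> [-2, 8, 12]
  Merge [-8, -3, 1] + [-2, 8, 12] -> [-8, -3, -2, 1, 8, 12]


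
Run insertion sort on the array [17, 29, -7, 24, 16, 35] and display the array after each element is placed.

First element 17 is already 'sorted'
Insert 29: shifted 0 elements -> [17, 29, -7, 24, 16, 35]
Insert -7: shifted 2 elements -> [-7, 17, 29, 24, 16, 35]
Insert 24: shifted 1 elements -> [-7, 17, 24, 29, 16, 35]
Insert 16: shifted 3 elements -> [-7, 16, 17, 24, 29, 35]
Insert 35: shifted 0 elements -> [-7, 16, 17, 24, 29, 35]


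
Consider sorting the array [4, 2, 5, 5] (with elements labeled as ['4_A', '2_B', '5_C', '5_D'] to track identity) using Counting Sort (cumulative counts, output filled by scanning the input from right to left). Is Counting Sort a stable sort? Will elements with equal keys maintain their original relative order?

Trace Counting Sort on the labeled array (the key is the number; the letter only tracks identity):
  Counts for values 0..5: [0, 0, 1, 0, 1, 2]
  Cumulative counts: [0, 0, 1, 1, 2, 4]
  Scan right to left: place 5_D at output index 3
  Scan right to left: place 5_C at output index 2
  Scan right to left: place 2_B at output index 0
  Scan right to left: place 4_A at output index 1
  Output: [2_B, 4_A, 5_C, 5_D]
Equal keys:
  value 5: originally 5_C, 5_D; after sorting 5_C, 5_D -> order preserved
All equal keys kept their original relative order. Counting Sort is stable: scanning the input right to left with decreasing cumulative counts places later duplicates at later output positions.
Answer: Stable


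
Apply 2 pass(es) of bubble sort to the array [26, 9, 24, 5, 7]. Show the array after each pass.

After pass 1: [9, 24, 5, 7, 26] (4 swaps)
After pass 2: [9, 5, 7, 24, 26] (2 swaps)
Total swaps: 6


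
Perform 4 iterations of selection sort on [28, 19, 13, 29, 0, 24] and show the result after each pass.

Pass 1: Select minimum 0 at index 4, swap -> [0, 19, 13, 29, 28, 24]
Pass 2: Select minimum 13 at index 2, swap -> [0, 13, 19, 29, 28, 24]
Pass 3: Select minimum 19 at index 2, swap -> [0, 13, 19, 29, 28, 24]
Pass 4: Select minimum 24 at index 5, swap -> [0, 13, 19, 24, 28, 29]


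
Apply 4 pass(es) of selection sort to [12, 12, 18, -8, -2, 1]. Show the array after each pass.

Pass 1: Select minimum -8 at index 3, swap -> [-8, 12, 18, 12, -2, 1]
Pass 2: Select minimum -2 at index 4, swap -> [-8, -2, 18, 12, 12, 1]
Pass 3: Select minimum 1 at index 5, swap -> [-8, -2, 1, 12, 12, 18]
Pass 4: Select minimum 12 at index 3, swap -> [-8, -2, 1, 12, 12, 18]


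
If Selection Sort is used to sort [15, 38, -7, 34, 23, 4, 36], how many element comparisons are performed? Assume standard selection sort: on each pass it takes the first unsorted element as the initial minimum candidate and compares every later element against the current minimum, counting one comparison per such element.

Pass 1: scan indices 1..6 for the minimum = 6 comparison(s); min is -7, place at index 0 -> [-7, 38, 15, 34, 23, 4, 36]
Pass 2: scan indices 2..6 for the minimum = 5 comparison(s); min is 4, place at index 1 -> [-7, 4, 15, 34, 23, 38, 36]
Pass 3: scan indices 3..6 for the minimum = 4 comparison(s); min is 15, place at index 2 -> [-7, 4, 15, 34, 23, 38, 36]
Pass 4: scan indices 4..6 for the minimum = 3 comparison(s); min is 23, place at index 3 -> [-7, 4, 15, 23, 34, 38, 36]
Pass 5: scan indices 5..6 for the minimum = 2 comparison(s); min is 34, place at index 4 -> [-7, 4, 15, 23, 34, 38, 36]
Pass 6: scan indices 6..6 for the minimum = 1 comparison(s); min is 36, place at index 5 -> [-7, 4, 15, 23, 34, 36, 38]
Selection sort always scans the whole unsorted suffix, so the count is (n-1) + (n-2) + ... + 1 = n(n-1)/2 = 7*6/2 = 21 regardless of the input order.
Total comparisons: 6 + 5 + 4 + 3 + 2 + 1 = 21


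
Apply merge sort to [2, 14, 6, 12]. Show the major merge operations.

Divide and conquer:
  Merge [2] + [14] -> [2, 14]
  Merge [6] + [12] -> [6, 12]
  Merge [2, 14] + [6, 12] -> [2, 6, 12, 14]


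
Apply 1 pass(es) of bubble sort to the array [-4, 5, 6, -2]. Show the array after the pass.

After pass 1: [-4, 5, -2, 6] (1 swaps)
Total swaps: 1


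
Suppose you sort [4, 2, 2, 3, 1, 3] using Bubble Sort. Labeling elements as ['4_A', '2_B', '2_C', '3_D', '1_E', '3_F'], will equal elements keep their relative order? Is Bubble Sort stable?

Trace Bubble Sort on the labeled array (the key is the number; the letter only tracks identity):
  After pass 1: [2_B, 2_C, 3_D, 1_E, 3_F, 4_A]
  After pass 2: [2_B, 2_C, 1_E, 3_D, 3_F, 4_A]
  After pass 3: [2_B, 1_E, 2_C, 3_D, 3_F, 4_A]
  After pass 4: [1_E, 2_B, 2_C, 3_D, 3_F, 4_A]
  After pass 5: [1_E, 2_B, 2_C, 3_D, 3_F, 4_A] (no swaps, done)
Final order: [1_E, 2_B, 2_C, 3_D, 3_F, 4_A]
Equal keys:
  value 2: originally 2_B, 2_C; after sorting 2_B, 2_C -> order preserved
  value 3: originally 3_D, 3_F; after sorting 3_D, 3_F -> order preserved
All equal keys kept their original relative order. Bubble Sort is stable: it only swaps adjacent elements when the left one is strictly greater, so equal keys never move past each other.
Answer: Stable


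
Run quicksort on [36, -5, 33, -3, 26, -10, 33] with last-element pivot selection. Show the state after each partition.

Partition 1: pivot=33 at index 5 -> [-5, 33, -3, 26, -10, 33, 36]
Partition 2: pivot=-10 at index 0 -> [-10, 33, -3, 26, -5, 33, 36]
Partition 3: pivot=-5 at index 1 -> [-10, -5, -3, 26, 33, 33, 36]
Partition 4: pivot=33 at index 4 -> [-10, -5, -3, 26, 33, 33, 36]
Partition 5: pivot=26 at index 3 -> [-10, -5, -3, 26, 33, 33, 36]


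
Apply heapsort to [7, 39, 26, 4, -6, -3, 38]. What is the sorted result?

Build heap: [39, 7, 38, 4, -6, -3, 26]
Extract 39: [38, 7, 26, 4, -6, -3, 39]
Extract 38: [26, 7, -3, 4, -6, 38, 39]
Extract 26: [7, 4, -3, -6, 26, 38, 39]
Extract 7: [4, -6, -3, 7, 26, 38, 39]
Extract 4: [-3, -6, 4, 7, 26, 38, 39]
Extract -3: [-6, -3, 4, 7, 26, 38, 39]


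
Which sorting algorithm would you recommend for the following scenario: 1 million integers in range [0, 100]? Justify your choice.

Best choice: Counting sort
Reason: O(n + k) where k=100 is small; linear time beats O(n log n)


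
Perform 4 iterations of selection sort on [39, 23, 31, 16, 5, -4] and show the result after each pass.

Pass 1: Select minimum -4 at index 5, swap -> [-4, 23, 31, 16, 5, 39]
Pass 2: Select minimum 5 at index 4, swap -> [-4, 5, 31, 16, 23, 39]
Pass 3: Select minimum 16 at index 3, swap -> [-4, 5, 16, 31, 23, 39]
Pass 4: Select minimum 23 at index 4, swap -> [-4, 5, 16, 23, 31, 39]


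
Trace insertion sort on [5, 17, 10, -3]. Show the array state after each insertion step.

First element 5 is already 'sorted'
Insert 17: shifted 0 elements -> [5, 17, 10, -3]
Insert 10: shifted 1 elements -> [5, 10, 17, -3]
Insert -3: shifted 3 elements -> [-3, 5, 10, 17]


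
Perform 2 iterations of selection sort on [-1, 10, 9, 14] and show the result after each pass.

Pass 1: Select minimum -1 at index 0, swap -> [-1, 10, 9, 14]
Pass 2: Select minimum 9 at index 2, swap -> [-1, 9, 10, 14]


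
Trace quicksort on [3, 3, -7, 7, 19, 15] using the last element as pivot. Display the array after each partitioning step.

Partition 1: pivot=15 at index 4 -> [3, 3, -7, 7, 15, 19]
Partition 2: pivot=7 at index 3 -> [3, 3, -7, 7, 15, 19]
Partition 3: pivot=-7 at index 0 -> [-7, 3, 3, 7, 15, 19]
Partition 4: pivot=3 at index 2 -> [-7, 3, 3, 7, 15, 19]


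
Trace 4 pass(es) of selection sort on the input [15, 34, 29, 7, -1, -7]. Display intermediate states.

Pass 1: Select minimum -7 at index 5, swap -> [-7, 34, 29, 7, -1, 15]
Pass 2: Select minimum -1 at index 4, swap -> [-7, -1, 29, 7, 34, 15]
Pass 3: Select minimum 7 at index 3, swap -> [-7, -1, 7, 29, 34, 15]
Pass 4: Select minimum 15 at index 5, swap -> [-7, -1, 7, 15, 34, 29]


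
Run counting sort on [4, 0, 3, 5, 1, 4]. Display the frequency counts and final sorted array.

Count array: [1, 1, 0, 1, 2, 1]
(count[i] = number of elements equal to i)
Cumulative count: [1, 2, 2, 3, 5, 6]
Sorted: [0, 1, 3, 4, 4, 5]


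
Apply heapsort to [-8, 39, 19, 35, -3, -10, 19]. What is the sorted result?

Build heap: [39, 35, 19, -8, -3, -10, 19]
Extract 39: [35, 19, 19, -8, -3, -10, 39]
Extract 35: [19, -3, 19, -8, -10, 35, 39]
Extract 19: [19, -3, -10, -8, 19, 35, 39]
Extract 19: [-3, -8, -10, 19, 19, 35, 39]
Extract -3: [-8, -10, -3, 19, 19, 35, 39]
Extract -8: [-10, -8, -3, 19, 19, 35, 39]


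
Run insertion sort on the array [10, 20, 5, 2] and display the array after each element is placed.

First element 10 is already 'sorted'
Insert 20: shifted 0 elements -> [10, 20, 5, 2]
Insert 5: shifted 2 elements -> [5, 10, 20, 2]
Insert 2: shifted 3 elements -> [2, 5, 10, 20]


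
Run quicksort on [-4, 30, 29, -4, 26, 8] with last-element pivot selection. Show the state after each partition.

Partition 1: pivot=8 at index 2 -> [-4, -4, 8, 30, 26, 29]
Partition 2: pivot=-4 at index 1 -> [-4, -4, 8, 30, 26, 29]
Partition 3: pivot=29 at index 4 -> [-4, -4, 8, 26, 29, 30]


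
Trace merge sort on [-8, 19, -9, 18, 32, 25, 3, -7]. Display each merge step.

Divide and conquer:
  Merge [-8] + [19] -> [-8, 19]
  Merge [-9] + [18] -> [-9, 18]
  Merge [-8, 19] + [-9, 18] -> [-9, -8, 18, 19]
  Merge [32] + [25] -> [25, 32]
  Merge [3] + [-7] -> [-7, 3]
  Merge [25, 32] + [-7, 3] -> [-7, 3, 25, 32]
  Merge [-9, -8, 18, 19] + [-7, 3, 25, 32] -> [-9, -8, -7, 3, 18, 19, 25, 32]


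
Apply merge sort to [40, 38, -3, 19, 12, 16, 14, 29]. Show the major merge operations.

Divide and conquer:
  Merge [40] + [38] -> [38, 40]
  Merge [-3] + [19] -> [-3, 19]
  Merge [38, 40] + [-3, 19] -> [-3, 19, 38, 40]
  Merge [12] + [16] -> [12, 16]
  Merge [14] + [29] -> [14, 29]
  Merge [12, 16] + [14, 29] -> [12, 14, 16, 29]
  Merge [-3, 19, 38, 40] + [12, 14, 16, 29] -> [-3, 12, 14, 16, 19, 29, 38, 40]


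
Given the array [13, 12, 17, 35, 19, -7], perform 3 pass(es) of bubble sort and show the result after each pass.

After pass 1: [12, 13, 17, 19, -7, 35] (3 swaps)
After pass 2: [12, 13, 17, -7, 19, 35] (1 swaps)
After pass 3: [12, 13, -7, 17, 19, 35] (1 swaps)
Total swaps: 5


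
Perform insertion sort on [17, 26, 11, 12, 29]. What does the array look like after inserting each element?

First element 17 is already 'sorted'
Insert 26: shifted 0 elements -> [17, 26, 11, 12, 29]
Insert 11: shifted 2 elements -> [11, 17, 26, 12, 29]
Insert 12: shifted 2 elements -> [11, 12, 17, 26, 29]
Insert 29: shifted 0 elements -> [11, 12, 17, 26, 29]


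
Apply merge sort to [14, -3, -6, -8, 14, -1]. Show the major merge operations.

Divide and conquer:
  Merge [-3] + [-6] -> [-6, -3]
  Merge [14] + [-6, -3] -> [-6, -3, 14]
  Merge [14] + [-1] -> [-1, 14]
  Merge [-8] + [-1, 14] -> [-8, -1, 14]
  Merge [-6, -3, 14] + [-8, -1, 14] -> [-8, -6, -3, -1, 14, 14]


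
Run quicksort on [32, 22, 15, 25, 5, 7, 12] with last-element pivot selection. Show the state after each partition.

Partition 1: pivot=12 at index 2 -> [5, 7, 12, 25, 32, 22, 15]
Partition 2: pivot=7 at index 1 -> [5, 7, 12, 25, 32, 22, 15]
Partition 3: pivot=15 at index 3 -> [5, 7, 12, 15, 32, 22, 25]
Partition 4: pivot=25 at index 5 -> [5, 7, 12, 15, 22, 25, 32]


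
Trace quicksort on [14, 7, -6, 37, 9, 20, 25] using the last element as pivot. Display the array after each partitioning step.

Partition 1: pivot=25 at index 5 -> [14, 7, -6, 9, 20, 25, 37]
Partition 2: pivot=20 at index 4 -> [14, 7, -6, 9, 20, 25, 37]
Partition 3: pivot=9 at index 2 -> [7, -6, 9, 14, 20, 25, 37]
Partition 4: pivot=-6 at index 0 -> [-6, 7, 9, 14, 20, 25, 37]


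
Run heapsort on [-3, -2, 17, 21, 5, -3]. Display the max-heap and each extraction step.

Build heap: [21, 5, 17, -2, -3, -3]
Extract 21: [17, 5, -3, -2, -3, 21]
Extract 17: [5, -2, -3, -3, 17, 21]
Extract 5: [-2, -3, -3, 5, 17, 21]
Extract -2: [-3, -3, -2, 5, 17, 21]
Extract -3: [-3, -3, -2, 5, 17, 21]


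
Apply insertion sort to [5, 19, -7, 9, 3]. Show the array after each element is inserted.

First element 5 is already 'sorted'
Insert 19: shifted 0 elements -> [5, 19, -7, 9, 3]
Insert -7: shifted 2 elements -> [-7, 5, 19, 9, 3]
Insert 9: shifted 1 elements -> [-7, 5, 9, 19, 3]
Insert 3: shifted 3 elements -> [-7, 3, 5, 9, 19]


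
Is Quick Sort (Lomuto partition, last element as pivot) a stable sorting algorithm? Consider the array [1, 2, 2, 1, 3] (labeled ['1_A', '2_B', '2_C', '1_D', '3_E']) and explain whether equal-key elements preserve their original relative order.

Trace Quick Sort on the labeled array (the key is the number; the letter only tracks identity):
  Partition indices 0..4 around pivot 3_E -> [1_A, 2_B, 2_C, 1_D, 3_E]
  Partition indices 0..3 around pivot 1_D -> [1_A, 1_D, 2_C, 2_B, 3_E]
  Partition indices 2..3 around pivot 2_B -> [1_A, 1_D, 2_C, 2_B, 3_E]
Final order: [1_A, 1_D, 2_C, 2_B, 3_E]
Equal keys:
  value 1: originally 1_A, 1_D; after sorting 1_A, 1_D -> order preserved
  value 2: originally 2_B, 2_C; after sorting 2_C, 2_B -> order changed
Equal keys were reordered, so Quick Sort is not stable: partition swaps elements across long distances and can reorder equal keys. (One such input is enough; an unstable sort may happen to preserve order on other inputs, but it gives no guarantee.)
Answer: Not stable


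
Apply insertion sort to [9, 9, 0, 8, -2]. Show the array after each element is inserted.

First element 9 is already 'sorted'
Insert 9: shifted 0 elements -> [9, 9, 0, 8, -2]
Insert 0: shifted 2 elements -> [0, 9, 9, 8, -2]
Insert 8: shifted 2 elements -> [0, 8, 9, 9, -2]
Insert -2: shifted 4 elements -> [-2, 0, 8, 9, 9]


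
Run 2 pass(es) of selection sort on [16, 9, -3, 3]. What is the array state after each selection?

Pass 1: Select minimum -3 at index 2, swap -> [-3, 9, 16, 3]
Pass 2: Select minimum 3 at index 3, swap -> [-3, 3, 16, 9]


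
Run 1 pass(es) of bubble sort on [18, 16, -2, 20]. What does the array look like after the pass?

After pass 1: [16, -2, 18, 20] (2 swaps)
Total swaps: 2


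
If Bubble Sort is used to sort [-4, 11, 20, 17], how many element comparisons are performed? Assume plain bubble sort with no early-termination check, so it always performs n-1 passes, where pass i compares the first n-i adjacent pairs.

Pass 1: compare adjacent pairs (0,1)..(2,3) = 3 comparison(s), 1 swap(s) -> [-4, 11, 17, 20]
Pass 2: compare adjacent pairs (0,1)..(1,2) = 2 comparison(s), 0 swap(s) -> [-4, 11, 17, 20]
Pass 3: compare adjacent pairs (0,1)..(0,1) = 1 comparison(s), 0 swap(s) -> [-4, 11, 17, 20]
Total comparisons: 3 + 2 + 1 = 6


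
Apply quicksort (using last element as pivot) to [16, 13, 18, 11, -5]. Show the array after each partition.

Partition 1: pivot=-5 at index 0 -> [-5, 13, 18, 11, 16]
Partition 2: pivot=16 at index 3 -> [-5, 13, 11, 16, 18]
Partition 3: pivot=11 at index 1 -> [-5, 11, 13, 16, 18]


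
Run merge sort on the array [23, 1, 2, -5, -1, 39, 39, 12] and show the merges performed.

Divide and conquer:
  Merge [23] + [1] -> [1, 23]
  Merge [2] + [-5] -> [-5, 2]
  Merge [1, 23] + [-5, 2] -> [-5, 1, 2, 23]
  Merge [-1] + [39] -> [-1, 39]
  Merge [39] + [12] -> [12, 39]
  Merge [-1, 39] + [12, 39] -> [-1, 12, 39, 39]
  Merge [-5, 1, 2, 23] + [-1, 12, 39, 39] -> [-5, -1, 1, 2, 12, 23, 39, 39]


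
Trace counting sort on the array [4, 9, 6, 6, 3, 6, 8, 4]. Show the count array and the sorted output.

Count array: [0, 0, 0, 1, 2, 0, 3, 0, 1, 1]
(count[i] = number of elements equal to i)
Cumulative count: [0, 0, 0, 1, 3, 3, 6, 6, 7, 8]
Sorted: [3, 4, 4, 6, 6, 6, 8, 9]


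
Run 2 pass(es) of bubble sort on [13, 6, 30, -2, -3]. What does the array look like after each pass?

After pass 1: [6, 13, -2, -3, 30] (3 swaps)
After pass 2: [6, -2, -3, 13, 30] (2 swaps)
Total swaps: 5


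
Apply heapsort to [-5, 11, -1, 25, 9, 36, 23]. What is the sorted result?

Build heap: [36, 25, 23, 11, 9, -1, -5]
Extract 36: [25, 11, 23, -5, 9, -1, 36]
Extract 25: [23, 11, -1, -5, 9, 25, 36]
Extract 23: [11, 9, -1, -5, 23, 25, 36]
Extract 11: [9, -5, -1, 11, 23, 25, 36]
Extract 9: [-1, -5, 9, 11, 23, 25, 36]
Extract -1: [-5, -1, 9, 11, 23, 25, 36]


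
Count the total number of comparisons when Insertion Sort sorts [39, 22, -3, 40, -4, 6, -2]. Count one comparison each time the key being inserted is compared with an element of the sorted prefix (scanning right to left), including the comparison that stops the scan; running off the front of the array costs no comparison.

Insert 22: 39 > 22 (shift), reached front = 1 comparison(s) -> [22, 39, -3, 40, -4, 6, -2]
Insert -3: 39 > -3 (shift), 22 > -3 (shift), reached front = 2 comparison(s) -> [-3, 22, 39, 40, -4, 6, -2]
Insert 40: 39 <= 40 (stop) = 1 comparison(s) -> [-3, 22, 39, 40, -4, 6, -2]
Insert -4: 40 > -4 (shift), 39 > -4 (shift), 22 > -4 (shift), -3 > -4 (shift), reached front = 4 comparison(s) -> [-4, -3, 22, 39, 40, 6, -2]
Insert 6: 40 > 6 (shift), 39 > 6 (shift), 22 > 6 (shift), -3 <= 6 (stop) = 4 comparison(s) -> [-4, -3, 6, 22, 39, 40, -2]
Insert -2: 40 > -2 (shift), 39 > -2 (shift), 22 > -2 (shift), 6 > -2 (shift), -3 <= -2 (stop) = 5 comparison(s) -> [-4, -3, -2, 6, 22, 39, 40]
Total comparisons: 1 + 2 + 1 + 4 + 4 + 5 = 17


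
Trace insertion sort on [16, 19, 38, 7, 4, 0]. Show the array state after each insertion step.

First element 16 is already 'sorted'
Insert 19: shifted 0 elements -> [16, 19, 38, 7, 4, 0]
Insert 38: shifted 0 elements -> [16, 19, 38, 7, 4, 0]
Insert 7: shifted 3 elements -> [7, 16, 19, 38, 4, 0]
Insert 4: shifted 4 elements -> [4, 7, 16, 19, 38, 0]
Insert 0: shifted 5 elements -> [0, 4, 7, 16, 19, 38]


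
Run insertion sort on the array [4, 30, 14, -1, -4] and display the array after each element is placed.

First element 4 is already 'sorted'
Insert 30: shifted 0 elements -> [4, 30, 14, -1, -4]
Insert 14: shifted 1 elements -> [4, 14, 30, -1, -4]
Insert -1: shifted 3 elements -> [-1, 4, 14, 30, -4]
Insert -4: shifted 4 elements -> [-4, -1, 4, 14, 30]


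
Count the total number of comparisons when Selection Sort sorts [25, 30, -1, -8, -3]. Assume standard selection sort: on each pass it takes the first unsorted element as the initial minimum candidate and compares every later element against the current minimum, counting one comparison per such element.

Pass 1: scan indices 1..4 for the minimum = 4 comparison(s); min is -8, place at index 0 -> [-8, 30, -1, 25, -3]
Pass 2: scan indices 2..4 for the minimum = 3 comparison(s); min is -3, place at index 1 -> [-8, -3, -1, 25, 30]
Pass 3: scan indices 3..4 for the minimum = 2 comparison(s); min is -1, place at index 2 -> [-8, -3, -1, 25, 30]
Pass 4: scan indices 4..4 for the minimum = 1 comparison(s); min is 25, place at index 3 -> [-8, -3, -1, 25, 30]
Selection sort always scans the whole unsorted suffix, so the count is (n-1) + (n-2) + ... + 1 = n(n-1)/2 = 5*4/2 = 10 regardless of the input order.
Total comparisons: 4 + 3 + 2 + 1 = 10


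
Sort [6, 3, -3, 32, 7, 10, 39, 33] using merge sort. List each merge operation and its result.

Divide and conquer:
  Merge [6] + [3] -> [3, 6]
  Merge [-3] + [32] -> [-3, 32]
  Merge [3, 6] + [-3, 32] -> [-3, 3, 6, 32]
  Merge [7] + [10] -> [7, 10]
  Merge [39] + [33] -> [33, 39]
  Merge [7, 10] + [33, 39] -> [7, 10, 33, 39]
  Merge [-3, 3, 6, 32] + [7, 10, 33, 39] -> [-3, 3, 6, 7, 10, 32, 33, 39]


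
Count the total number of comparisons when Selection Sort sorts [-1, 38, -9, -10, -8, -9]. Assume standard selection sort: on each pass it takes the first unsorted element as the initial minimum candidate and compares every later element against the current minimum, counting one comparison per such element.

Pass 1: scan indices 1..5 for the minimum = 5 comparison(s); min is -10, place at index 0 -> [-10, 38, -9, -1, -8, -9]
Pass 2: scan indices 2..5 for the minimum = 4 comparison(s); min is -9, place at index 1 -> [-10, -9, 38, -1, -8, -9]
Pass 3: scan indices 3..5 for the minimum = 3 comparison(s); min is -9, place at index 2 -> [-10, -9, -9, -1, -8, 38]
Pass 4: scan indices 4..5 for the minimum = 2 comparison(s); min is -8, place at index 3 -> [-10, -9, -9, -8, -1, 38]
Pass 5: scan indices 5..5 for the minimum = 1 comparison(s); min is -1, place at index 4 -> [-10, -9, -9, -8, -1, 38]
Selection sort always scans the whole unsorted suffix, so the count is (n-1) + (n-2) + ... + 1 = n(n-1)/2 = 6*5/2 = 15 regardless of the input order.
Total comparisons: 5 + 4 + 3 + 2 + 1 = 15


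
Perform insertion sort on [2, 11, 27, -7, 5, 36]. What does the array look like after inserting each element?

First element 2 is already 'sorted'
Insert 11: shifted 0 elements -> [2, 11, 27, -7, 5, 36]
Insert 27: shifted 0 elements -> [2, 11, 27, -7, 5, 36]
Insert -7: shifted 3 elements -> [-7, 2, 11, 27, 5, 36]
Insert 5: shifted 2 elements -> [-7, 2, 5, 11, 27, 36]
Insert 36: shifted 0 elements -> [-7, 2, 5, 11, 27, 36]


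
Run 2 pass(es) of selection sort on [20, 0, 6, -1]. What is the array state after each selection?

Pass 1: Select minimum -1 at index 3, swap -> [-1, 0, 6, 20]
Pass 2: Select minimum 0 at index 1, swap -> [-1, 0, 6, 20]


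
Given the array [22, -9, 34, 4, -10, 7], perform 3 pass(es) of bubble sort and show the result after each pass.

After pass 1: [-9, 22, 4, -10, 7, 34] (4 swaps)
After pass 2: [-9, 4, -10, 7, 22, 34] (3 swaps)
After pass 3: [-9, -10, 4, 7, 22, 34] (1 swaps)
Total swaps: 8


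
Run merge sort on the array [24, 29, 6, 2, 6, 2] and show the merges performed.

Divide and conquer:
  Merge [29] + [6] -> [6, 29]
  Merge [24] + [6, 29] -> [6, 24, 29]
  Merge [6] + [2] -> [2, 6]
  Merge [2] + [2, 6] -> [2, 2, 6]
  Merge [6, 24, 29] + [2, 2, 6] -> [2, 2, 6, 6, 24, 29]


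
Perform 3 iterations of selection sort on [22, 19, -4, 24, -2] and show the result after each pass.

Pass 1: Select minimum -4 at index 2, swap -> [-4, 19, 22, 24, -2]
Pass 2: Select minimum -2 at index 4, swap -> [-4, -2, 22, 24, 19]
Pass 3: Select minimum 19 at index 4, swap -> [-4, -2, 19, 24, 22]


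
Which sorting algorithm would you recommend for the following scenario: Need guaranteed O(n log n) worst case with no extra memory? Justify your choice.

Best choice: Heapsort
Reason: Heapsort is O(n log n) worst case and sorts in-place; quicksort can degrade to O(n^2)


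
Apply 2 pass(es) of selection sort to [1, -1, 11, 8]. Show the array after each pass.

Pass 1: Select minimum -1 at index 1, swap -> [-1, 1, 11, 8]
Pass 2: Select minimum 1 at index 1, swap -> [-1, 1, 11, 8]


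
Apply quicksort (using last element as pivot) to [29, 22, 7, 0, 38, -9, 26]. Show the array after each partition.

Partition 1: pivot=26 at index 4 -> [22, 7, 0, -9, 26, 29, 38]
Partition 2: pivot=-9 at index 0 -> [-9, 7, 0, 22, 26, 29, 38]
Partition 3: pivot=22 at index 3 -> [-9, 7, 0, 22, 26, 29, 38]
Partition 4: pivot=0 at index 1 -> [-9, 0, 7, 22, 26, 29, 38]
Partition 5: pivot=38 at index 6 -> [-9, 0, 7, 22, 26, 29, 38]


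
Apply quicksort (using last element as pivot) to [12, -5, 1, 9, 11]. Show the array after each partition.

Partition 1: pivot=11 at index 3 -> [-5, 1, 9, 11, 12]
Partition 2: pivot=9 at index 2 -> [-5, 1, 9, 11, 12]
Partition 3: pivot=1 at index 1 -> [-5, 1, 9, 11, 12]


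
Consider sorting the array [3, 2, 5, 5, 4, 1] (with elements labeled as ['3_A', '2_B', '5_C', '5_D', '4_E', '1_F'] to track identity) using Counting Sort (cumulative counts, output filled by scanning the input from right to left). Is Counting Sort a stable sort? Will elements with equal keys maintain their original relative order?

Trace Counting Sort on the labeled array (the key is the number; the letter only tracks identity):
  Counts for values 0..5: [0, 1, 1, 1, 1, 2]
  Cumulative counts: [0, 1, 2, 3, 4, 6]
  Scan right to left: place 1_F at output index 0
  Scan right to left: place 4_E at output index 3
  Scan right to left: place 5_D at output index 5
  Scan right to left: place 5_C at output index 4
  Scan right to left: place 2_B at output index 1
  Scan right to left: place 3_A at output index 2
  Output: [1_F, 2_B, 3_A, 4_E, 5_C, 5_D]
Equal keys:
  value 5: originally 5_C, 5_D; after sorting 5_C, 5_D -> order preserved
All equal keys kept their original relative order. Counting Sort is stable: scanning the input right to left with decreasing cumulative counts places later duplicates at later output positions.
Answer: Stable


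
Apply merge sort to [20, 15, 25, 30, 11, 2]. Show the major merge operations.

Divide and conquer:
  Merge [15] + [25] -> [15, 25]
  Merge [20] + [15, 25] -> [15, 20, 25]
  Merge [11] + [2] -> [2, 11]
  Merge [30] + [2, 11] -> [2, 11, 30]
  Merge [15, 20, 25] + [2, 11, 30] -> [2, 11, 15, 20, 25, 30]


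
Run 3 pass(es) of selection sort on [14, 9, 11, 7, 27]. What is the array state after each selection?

Pass 1: Select minimum 7 at index 3, swap -> [7, 9, 11, 14, 27]
Pass 2: Select minimum 9 at index 1, swap -> [7, 9, 11, 14, 27]
Pass 3: Select minimum 11 at index 2, swap -> [7, 9, 11, 14, 27]


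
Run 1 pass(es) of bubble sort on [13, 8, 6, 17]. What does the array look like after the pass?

After pass 1: [8, 6, 13, 17] (2 swaps)
Total swaps: 2


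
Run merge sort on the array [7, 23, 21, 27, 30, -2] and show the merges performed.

Divide and conquer:
  Merge [23] + [21] -> [21, 23]
  Merge [7] + [21, 23] -> [7, 21, 23]
  Merge [30] + [-2] -> [-2, 30]
  Merge [27] + [-2, 30] -> [-2, 27, 30]
  Merge [7, 21, 23] + [-2, 27, 30] -> [-2, 7, 21, 23, 27, 30]


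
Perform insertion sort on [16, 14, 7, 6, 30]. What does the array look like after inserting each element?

First element 16 is already 'sorted'
Insert 14: shifted 1 elements -> [14, 16, 7, 6, 30]
Insert 7: shifted 2 elements -> [7, 14, 16, 6, 30]
Insert 6: shifted 3 elements -> [6, 7, 14, 16, 30]
Insert 30: shifted 0 elements -> [6, 7, 14, 16, 30]


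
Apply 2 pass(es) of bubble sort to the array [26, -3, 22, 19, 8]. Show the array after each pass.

After pass 1: [-3, 22, 19, 8, 26] (4 swaps)
After pass 2: [-3, 19, 8, 22, 26] (2 swaps)
Total swaps: 6


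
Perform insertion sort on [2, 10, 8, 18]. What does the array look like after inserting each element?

First element 2 is already 'sorted'
Insert 10: shifted 0 elements -> [2, 10, 8, 18]
Insert 8: shifted 1 elements -> [2, 8, 10, 18]
Insert 18: shifted 0 elements -> [2, 8, 10, 18]


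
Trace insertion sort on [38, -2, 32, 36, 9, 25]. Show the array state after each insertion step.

First element 38 is already 'sorted'
Insert -2: shifted 1 elements -> [-2, 38, 32, 36, 9, 25]
Insert 32: shifted 1 elements -> [-2, 32, 38, 36, 9, 25]
Insert 36: shifted 1 elements -> [-2, 32, 36, 38, 9, 25]
Insert 9: shifted 3 elements -> [-2, 9, 32, 36, 38, 25]
Insert 25: shifted 3 elements -> [-2, 9, 25, 32, 36, 38]


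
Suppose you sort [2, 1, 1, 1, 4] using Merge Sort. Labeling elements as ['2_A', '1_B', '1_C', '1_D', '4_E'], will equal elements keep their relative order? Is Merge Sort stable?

Trace Merge Sort on the labeled array (the key is the number; the letter only tracks identity):
  Merge [2_A] + [1_B] -> [1_B, 2_A]
  Merge [1_D] + [4_E] -> [1_D, 4_E]
  Merge [1_C] + [1_D, 4_E] -> [1_C, 1_D, 4_E]
  Merge [1_B, 2_A] + [1_C, 1_D, 4_E] -> [1_B, 1_C, 1_D, 2_A, 4_E]
Final order: [1_B, 1_C, 1_D, 2_A, 4_E]
Equal keys:
  value 1: originally 1_B, 1_C, 1_D; after sorting 1_B, 1_C, 1_D -> order preserved
All equal keys kept their original relative order. Merge Sort is stable: when the heads of the two halves are equal the merge takes from the left half first.
Answer: Stable


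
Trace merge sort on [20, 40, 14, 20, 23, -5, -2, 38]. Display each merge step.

Divide and conquer:
  Merge [20] + [40] -> [20, 40]
  Merge [14] + [20] -> [14, 20]
  Merge [20, 40] + [14, 20] -> [14, 20, 20, 40]
  Merge [23] + [-5] -> [-5, 23]
  Merge [-2] + [38] -> [-2, 38]
  Merge [-5, 23] + [-2, 38] -> [-5, -2, 23, 38]
  Merge [14, 20, 20, 40] + [-5, -2, 23, 38] -> [-5, -2, 14, 20, 20, 23, 38, 40]


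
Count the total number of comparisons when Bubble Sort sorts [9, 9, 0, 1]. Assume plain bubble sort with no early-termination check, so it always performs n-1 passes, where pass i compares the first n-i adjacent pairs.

Pass 1: compare adjacent pairs (0,1)..(2,3) = 3 comparison(s), 2 swap(s) -> [9, 0, 1, 9]
Pass 2: compare adjacent pairs (0,1)..(1,2) = 2 comparison(s), 2 swap(s) -> [0, 1, 9, 9]
Pass 3: compare adjacent pairs (0,1)..(0,1) = 1 comparison(s), 0 swap(s) -> [0, 1, 9, 9]
Total comparisons: 3 + 2 + 1 = 6


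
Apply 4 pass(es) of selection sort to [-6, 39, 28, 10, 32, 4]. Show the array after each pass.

Pass 1: Select minimum -6 at index 0, swap -> [-6, 39, 28, 10, 32, 4]
Pass 2: Select minimum 4 at index 5, swap -> [-6, 4, 28, 10, 32, 39]
Pass 3: Select minimum 10 at index 3, swap -> [-6, 4, 10, 28, 32, 39]
Pass 4: Select minimum 28 at index 3, swap -> [-6, 4, 10, 28, 32, 39]


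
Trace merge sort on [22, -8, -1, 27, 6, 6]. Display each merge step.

Divide and conquer:
  Merge [-8] + [-1] -> [-8, -1]
  Merge [22] + [-8, -1] -> [-8, -1, 22]
  Merge [6] + [6] -> [6, 6]
  Merge [27] + [6, 6] -> [6, 6, 27]
  Merge [-8, -1, 22] + [6, 6, 27] -> [-8, -1, 6, 6, 22, 27]
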